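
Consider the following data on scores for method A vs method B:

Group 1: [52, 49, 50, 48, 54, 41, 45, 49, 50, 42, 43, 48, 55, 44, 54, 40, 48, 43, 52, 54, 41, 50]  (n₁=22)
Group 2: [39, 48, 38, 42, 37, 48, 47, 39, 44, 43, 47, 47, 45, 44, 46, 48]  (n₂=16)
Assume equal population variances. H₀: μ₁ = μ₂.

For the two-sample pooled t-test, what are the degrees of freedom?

degrees of freedom = 36

df = n₁ + n₂ − 2 = 22 + 16 − 2 = 36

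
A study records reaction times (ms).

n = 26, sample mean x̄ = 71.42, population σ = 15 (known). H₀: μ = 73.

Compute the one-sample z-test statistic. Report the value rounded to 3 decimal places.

test statistic = -0.537

SE = σ/√n = 15/√26 = 2.9417
z = (x̄−μ₀)/SE = (71.42−73)/2.9417 = -0.5371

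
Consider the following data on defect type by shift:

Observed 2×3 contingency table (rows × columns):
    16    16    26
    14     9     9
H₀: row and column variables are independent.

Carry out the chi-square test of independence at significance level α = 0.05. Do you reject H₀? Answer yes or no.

reject H₀: no

Row totals [58, 32], col totals [30, 25, 35], n=90
χ² = (16−19.33)²/19.33 + (16−16.11)²/16.11 + (26−22.56)²/22.56 + (14−10.67)²/10.67 + (9−8.89)²/8.89 + (9−12.44)²/12.44 = 3.0979
df = 2
p-value (upper-tail) = 0.21247
At α=0.05: p ≥ α → fail to reject H₀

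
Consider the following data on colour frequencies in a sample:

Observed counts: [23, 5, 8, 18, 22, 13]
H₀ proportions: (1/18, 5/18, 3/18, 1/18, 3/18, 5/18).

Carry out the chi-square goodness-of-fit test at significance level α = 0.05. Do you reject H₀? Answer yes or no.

n = 89; E_i = n·p_i = [4.94, 24.72, 14.83, 4.94, 14.83, 24.72]
χ² = (23−4.94)²/4.94 + (5−24.72)²/24.72 + (8−14.83)²/14.83 + (18−4.94)²/4.94 + (22−14.83)²/14.83 + (13−24.72)²/24.72 = 128.3079
df = 5
p-value (upper-tail) = 0.00000
At α=0.05: p < α → reject H₀

reject H₀: yes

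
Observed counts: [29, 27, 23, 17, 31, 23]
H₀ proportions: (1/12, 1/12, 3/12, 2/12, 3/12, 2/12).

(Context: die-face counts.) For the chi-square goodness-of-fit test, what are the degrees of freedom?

degrees of freedom = 5

df = k − 1 = 6 − 1 = 5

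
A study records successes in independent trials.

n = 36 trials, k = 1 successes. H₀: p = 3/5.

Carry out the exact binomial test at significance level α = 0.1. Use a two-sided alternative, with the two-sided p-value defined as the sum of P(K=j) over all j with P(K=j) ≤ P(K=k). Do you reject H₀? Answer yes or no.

reject H₀: yes

Exact binomial: n=36, k=1, p₀=3/5=0.6000
P(X=j) = C(n,j)·p₀^j·(1−p₀)^(n−j); p = Σ P(X=j) over j with P(X=j) ≤ P(X=1)
p-value (two-sided) = 0.00000
At α=0.1: p < α → reject H₀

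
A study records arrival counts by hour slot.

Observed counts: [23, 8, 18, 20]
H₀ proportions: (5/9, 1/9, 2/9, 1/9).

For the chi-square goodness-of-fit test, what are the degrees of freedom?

df = k − 1 = 4 − 1 = 3

degrees of freedom = 3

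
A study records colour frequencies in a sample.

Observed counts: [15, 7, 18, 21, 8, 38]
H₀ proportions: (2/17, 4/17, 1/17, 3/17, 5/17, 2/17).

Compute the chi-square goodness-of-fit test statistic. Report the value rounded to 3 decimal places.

test statistic = 104.396

n = 107; E_i = n·p_i = [12.59, 25.18, 6.29, 18.88, 31.47, 12.59]
χ² = (15−12.59)²/12.59 + (7−25.18)²/25.18 + (18−6.29)²/6.29 + (21−18.88)²/18.88 + (8−31.47)²/31.47 + (38−12.59)²/12.59 = 104.3958
df = 5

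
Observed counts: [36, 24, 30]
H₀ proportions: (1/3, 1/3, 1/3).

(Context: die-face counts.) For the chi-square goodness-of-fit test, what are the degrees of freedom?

df = k − 1 = 3 − 1 = 2

degrees of freedom = 2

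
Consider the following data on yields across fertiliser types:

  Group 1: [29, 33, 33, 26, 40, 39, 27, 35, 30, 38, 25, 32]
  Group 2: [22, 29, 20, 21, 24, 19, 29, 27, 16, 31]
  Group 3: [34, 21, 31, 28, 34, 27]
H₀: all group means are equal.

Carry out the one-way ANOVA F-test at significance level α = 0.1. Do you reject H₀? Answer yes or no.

Group means [32.25, 23.80, 29.17], grand mean 28.571
SSB = Σnᵢ(x̄ᵢ−x̄)² = 392.174; SSW = ΣΣ(x−x̄ᵢ)² = 630.683
MSB = 392.174/2 = 196.0869; MSW = 630.683/25 = 25.2273
F = MSB/MSW = 7.7728
df = (2, 25)
p-value (upper-tail) = 0.00237
At α=0.1: p < α → reject H₀

reject H₀: yes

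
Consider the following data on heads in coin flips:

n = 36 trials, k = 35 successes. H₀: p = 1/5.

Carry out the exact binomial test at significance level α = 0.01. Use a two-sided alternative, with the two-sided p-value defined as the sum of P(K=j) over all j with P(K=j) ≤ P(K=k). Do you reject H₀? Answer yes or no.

reject H₀: yes

Exact binomial: n=36, k=35, p₀=1/5=0.2000
P(X=j) = C(n,j)·p₀^j·(1−p₀)^(n−j); p = Σ P(X=j) over j with P(X=j) ≤ P(X=35)
p-value (two-sided) = 0.00000
At α=0.01: p < α → reject H₀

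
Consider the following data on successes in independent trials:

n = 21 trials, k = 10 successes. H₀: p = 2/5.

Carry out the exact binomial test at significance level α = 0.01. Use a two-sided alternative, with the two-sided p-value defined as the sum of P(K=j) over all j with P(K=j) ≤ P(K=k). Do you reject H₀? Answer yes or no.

reject H₀: no

Exact binomial: n=21, k=10, p₀=2/5=0.4000
P(X=j) = C(n,j)·p₀^j·(1−p₀)^(n−j); p = Σ P(X=j) over j with P(X=j) ≤ P(X=10)
p-value (two-sided) = 0.50880
At α=0.01: p ≥ α → fail to reject H₀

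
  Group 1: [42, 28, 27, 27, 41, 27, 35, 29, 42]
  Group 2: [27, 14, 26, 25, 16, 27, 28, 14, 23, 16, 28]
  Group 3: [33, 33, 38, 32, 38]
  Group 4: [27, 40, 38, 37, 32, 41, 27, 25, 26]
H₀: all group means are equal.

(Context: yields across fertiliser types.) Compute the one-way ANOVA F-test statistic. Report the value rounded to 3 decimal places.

test statistic = 8.457

Group means [33.11, 22.18, 34.80, 32.56], grand mean 29.676
SSB = Σnᵢ(x̄ᵢ−x̄)² = 929.894; SSW = ΣΣ(x−x̄ᵢ)² = 1099.547
MSB = 929.894/3 = 309.9646; MSW = 1099.547/30 = 36.6516
F = MSB/MSW = 8.4571
df = (3, 30)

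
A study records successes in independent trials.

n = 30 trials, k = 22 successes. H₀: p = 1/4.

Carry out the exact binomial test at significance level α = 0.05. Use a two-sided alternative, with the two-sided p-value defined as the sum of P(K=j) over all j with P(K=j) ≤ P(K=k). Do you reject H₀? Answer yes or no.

Exact binomial: n=30, k=22, p₀=1/4=0.2500
P(X=j) = C(n,j)·p₀^j·(1−p₀)^(n−j); p = Σ P(X=j) over j with P(X=j) ≤ P(X=22)
p-value (two-sided) = 0.00000
At α=0.05: p < α → reject H₀

reject H₀: yes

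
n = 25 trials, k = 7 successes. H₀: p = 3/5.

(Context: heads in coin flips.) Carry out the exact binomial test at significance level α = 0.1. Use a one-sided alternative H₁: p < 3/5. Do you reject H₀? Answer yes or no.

Exact binomial: n=25, k=7, p₀=3/5=0.6000
P(X≤7) from Σ C(n,i)·p₀^i·(1−p₀)^(n−i)
p-value (one-sided, H₁ less) = 0.00121
At α=0.1: p < α → reject H₀

reject H₀: yes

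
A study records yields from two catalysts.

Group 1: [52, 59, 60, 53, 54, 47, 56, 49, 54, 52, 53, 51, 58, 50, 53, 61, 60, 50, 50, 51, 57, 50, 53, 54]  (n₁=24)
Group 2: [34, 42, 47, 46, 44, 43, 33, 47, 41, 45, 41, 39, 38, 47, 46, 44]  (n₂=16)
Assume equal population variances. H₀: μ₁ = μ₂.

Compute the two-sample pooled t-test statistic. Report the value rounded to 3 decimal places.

test statistic = 8.574

x̄₁=53.625, s₁=3.843, n₁=24
x̄₂=42.312, s₂=4.438, n₂=16
s_p² = [23·3.843² + 15·4.438²]/38 = 16.7122
SE = √(s_p²·(1/24+1/16)) = 1.3194
t = (53.625−42.312)/1.3194 = 8.5739
df = 38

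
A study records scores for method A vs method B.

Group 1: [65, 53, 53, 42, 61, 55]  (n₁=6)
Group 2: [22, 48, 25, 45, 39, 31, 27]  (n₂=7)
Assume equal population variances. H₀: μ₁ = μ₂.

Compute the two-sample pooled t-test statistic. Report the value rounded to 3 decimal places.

x̄₁=54.833, s₁=7.910, n₁=6
x̄₂=33.857, s₂=10.205, n₂=7
s_p² = [5·7.910² + 6·10.205²]/11 = 85.2446
SE = √(s_p²·(1/6+1/7)) = 5.1367
t = (54.833−33.857)/5.1367 = 4.0836
df = 11

test statistic = 4.084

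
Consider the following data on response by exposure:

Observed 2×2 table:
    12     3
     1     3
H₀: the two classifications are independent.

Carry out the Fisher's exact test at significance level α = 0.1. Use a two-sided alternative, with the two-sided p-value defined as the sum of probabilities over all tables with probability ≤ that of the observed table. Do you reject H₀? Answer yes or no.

reject H₀: yes

Margins: r₁=15, r₂=4, c₁=13, c₂=6, n=19
p_obs = C(15,12)·C(4,1)/C(19,13); sum pmf over tables with pmf ≤ p_obs
p-value (two-sided) = 0.07095
At α=0.1: p < α → reject H₀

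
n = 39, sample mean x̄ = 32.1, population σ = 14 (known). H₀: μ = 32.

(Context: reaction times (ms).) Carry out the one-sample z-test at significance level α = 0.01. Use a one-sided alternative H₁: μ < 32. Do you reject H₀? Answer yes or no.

reject H₀: no

SE = σ/√n = 14/√39 = 2.2418
z = (x̄−μ₀)/SE = (32.1−32)/2.2418 = 0.0446
p-value (one-sided, H₁ less) = 0.51779
At α=0.01: p ≥ α → fail to reject H₀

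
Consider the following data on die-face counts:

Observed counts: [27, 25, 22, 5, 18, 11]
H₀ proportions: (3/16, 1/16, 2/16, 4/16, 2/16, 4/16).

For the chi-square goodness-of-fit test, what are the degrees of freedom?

degrees of freedom = 5

df = k − 1 = 6 − 1 = 5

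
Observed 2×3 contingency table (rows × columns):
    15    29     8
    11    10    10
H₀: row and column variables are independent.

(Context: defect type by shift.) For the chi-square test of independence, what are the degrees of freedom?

df = (r−1)(c−1) = (2−1)·(3−1) = 2

degrees of freedom = 2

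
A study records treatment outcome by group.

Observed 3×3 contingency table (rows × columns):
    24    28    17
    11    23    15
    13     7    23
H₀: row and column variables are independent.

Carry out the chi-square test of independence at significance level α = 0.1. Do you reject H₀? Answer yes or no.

Row totals [69, 49, 43], col totals [48, 58, 55], n=161
χ² = (24−20.57)²/20.57 + (28−24.86)²/24.86 + (17−23.57)²/23.57 + (11−14.61)²/14.61 + (23−17.65)²/17.65 + (15−16.74)²/16.74 + (13−12.82)²/12.82 + (7−15.49)²/15.49 + (23−14.69)²/14.69 = 14.8512
df = 4
p-value (upper-tail) = 0.00502
At α=0.1: p < α → reject H₀

reject H₀: yes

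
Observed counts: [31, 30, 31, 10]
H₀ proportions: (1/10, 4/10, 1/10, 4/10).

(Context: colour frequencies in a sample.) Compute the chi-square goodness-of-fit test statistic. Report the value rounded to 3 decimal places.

test statistic = 110.941

n = 102; E_i = n·p_i = [10.20, 40.80, 10.20, 40.80]
χ² = (31−10.20)²/10.20 + (30−40.80)²/40.80 + (31−10.20)²/10.20 + (10−40.80)²/40.80 = 110.9412
df = 3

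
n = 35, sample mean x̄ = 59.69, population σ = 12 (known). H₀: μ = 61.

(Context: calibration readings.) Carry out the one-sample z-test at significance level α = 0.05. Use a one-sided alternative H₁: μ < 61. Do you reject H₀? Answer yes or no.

reject H₀: no

SE = σ/√n = 12/√35 = 2.0284
z = (x̄−μ₀)/SE = (59.69−61)/2.0284 = -0.6458
p-value (one-sided, H₁ less) = 0.25919
At α=0.05: p ≥ α → fail to reject H₀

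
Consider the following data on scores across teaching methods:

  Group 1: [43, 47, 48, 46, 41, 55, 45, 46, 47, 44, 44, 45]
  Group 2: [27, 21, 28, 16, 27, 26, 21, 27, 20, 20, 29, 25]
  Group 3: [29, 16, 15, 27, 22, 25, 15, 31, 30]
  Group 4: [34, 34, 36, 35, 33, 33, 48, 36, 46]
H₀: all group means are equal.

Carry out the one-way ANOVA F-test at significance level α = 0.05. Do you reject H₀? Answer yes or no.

Group means [45.92, 23.92, 23.33, 37.22], grand mean 32.929
SSB = Σnᵢ(x̄ᵢ−x̄)² = 3993.397; SSW = ΣΣ(x−x̄ᵢ)² = 921.389
MSB = 3993.397/3 = 1331.1323; MSW = 921.389/38 = 24.2471
F = MSB/MSW = 54.8987
df = (3, 38)
p-value (upper-tail) = 0.00000
At α=0.05: p < α → reject H₀

reject H₀: yes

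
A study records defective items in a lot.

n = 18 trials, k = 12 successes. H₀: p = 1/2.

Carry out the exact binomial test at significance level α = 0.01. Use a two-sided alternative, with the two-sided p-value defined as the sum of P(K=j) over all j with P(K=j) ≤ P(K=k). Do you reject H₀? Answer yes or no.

Exact binomial: n=18, k=12, p₀=1/2=0.5000
P(X=j) = C(n,j)·p₀^j·(1−p₀)^(n−j); p = Σ P(X=j) over j with P(X=j) ≤ P(X=12)
p-value (two-sided) = 0.23788
At α=0.01: p ≥ α → fail to reject H₀

reject H₀: no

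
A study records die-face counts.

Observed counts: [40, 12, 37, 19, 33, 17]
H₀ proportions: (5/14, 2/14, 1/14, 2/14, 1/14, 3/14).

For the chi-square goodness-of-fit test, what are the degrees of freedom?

df = k − 1 = 6 − 1 = 5

degrees of freedom = 5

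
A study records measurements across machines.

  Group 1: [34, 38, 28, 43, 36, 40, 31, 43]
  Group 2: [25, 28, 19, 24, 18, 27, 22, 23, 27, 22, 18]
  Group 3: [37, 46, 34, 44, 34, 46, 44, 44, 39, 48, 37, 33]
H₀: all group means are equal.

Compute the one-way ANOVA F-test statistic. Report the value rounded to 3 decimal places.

test statistic = 39.894

Group means [36.62, 23.00, 40.50], grand mean 33.290
SSB = Σnᵢ(x̄ᵢ−x̄)² = 1877.512; SSW = ΣΣ(x−x̄ᵢ)² = 658.875
MSB = 1877.512/2 = 938.7560; MSW = 658.875/28 = 23.5312
F = MSB/MSW = 39.8940
df = (2, 28)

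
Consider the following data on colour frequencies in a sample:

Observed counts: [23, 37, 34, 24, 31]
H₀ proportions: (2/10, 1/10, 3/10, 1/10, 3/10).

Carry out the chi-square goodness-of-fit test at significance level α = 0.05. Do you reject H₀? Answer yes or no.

reject H₀: yes

n = 149; E_i = n·p_i = [29.80, 14.90, 44.70, 14.90, 44.70]
χ² = (23−29.80)²/29.80 + (37−14.90)²/14.90 + (34−44.70)²/44.70 + (24−14.90)²/14.90 + (31−44.70)²/44.70 = 46.6488
df = 4
p-value (upper-tail) = 0.00000
At α=0.05: p < α → reject H₀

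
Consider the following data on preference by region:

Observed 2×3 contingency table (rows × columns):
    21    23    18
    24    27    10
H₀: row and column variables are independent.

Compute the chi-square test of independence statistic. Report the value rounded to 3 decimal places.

Row totals [62, 61], col totals [45, 50, 28], n=123
χ² = (21−22.68)²/22.68 + (23−25.20)²/25.20 + (18−14.11)²/14.11 + (24−22.32)²/22.32 + (27−24.80)²/24.80 + (10−13.89)²/13.89 = 2.7978
df = 2

test statistic = 2.798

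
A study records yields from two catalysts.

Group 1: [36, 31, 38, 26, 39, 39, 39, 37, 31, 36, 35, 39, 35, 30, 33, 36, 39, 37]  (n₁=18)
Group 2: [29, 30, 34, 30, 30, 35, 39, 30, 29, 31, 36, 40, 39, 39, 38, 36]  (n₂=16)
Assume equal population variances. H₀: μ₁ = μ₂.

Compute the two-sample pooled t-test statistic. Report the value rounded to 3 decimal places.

test statistic = 0.937

x̄₁=35.333, s₁=3.757, n₁=18
x̄₂=34.062, s₂=4.155, n₂=16
s_p² = [17·3.757² + 15·4.155²]/32 = 15.5918
SE = √(s_p²·(1/18+1/16)) = 1.3567
t = (35.333−34.062)/1.3567 = 0.9367
df = 32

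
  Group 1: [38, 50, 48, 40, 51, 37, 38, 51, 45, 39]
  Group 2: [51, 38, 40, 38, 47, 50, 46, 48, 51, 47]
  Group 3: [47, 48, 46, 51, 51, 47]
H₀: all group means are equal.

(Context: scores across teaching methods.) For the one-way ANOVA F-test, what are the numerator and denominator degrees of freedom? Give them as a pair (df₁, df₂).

degrees of freedom = [2, 23]

k = 3 groups, N = 26 total
df = (k−1, N−k) = (3−1, 26−3) = (2, 23)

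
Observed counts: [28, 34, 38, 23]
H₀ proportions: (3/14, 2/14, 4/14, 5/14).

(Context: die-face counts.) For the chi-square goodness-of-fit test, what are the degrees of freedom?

degrees of freedom = 3

df = k − 1 = 4 − 1 = 3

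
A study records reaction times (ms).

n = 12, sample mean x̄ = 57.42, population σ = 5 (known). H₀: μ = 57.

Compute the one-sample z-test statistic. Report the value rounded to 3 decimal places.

test statistic = 0.291

SE = σ/√n = 5/√12 = 1.4434
z = (x̄−μ₀)/SE = (57.42−57)/1.4434 = 0.2910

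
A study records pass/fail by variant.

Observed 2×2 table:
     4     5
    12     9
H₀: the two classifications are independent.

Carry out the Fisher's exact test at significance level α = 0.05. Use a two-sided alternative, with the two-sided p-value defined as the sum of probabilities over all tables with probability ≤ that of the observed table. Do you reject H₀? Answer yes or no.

reject H₀: no

Margins: r₁=9, r₂=21, c₁=16, c₂=14, n=30
p_obs = C(9,4)·C(21,12)/C(30,16); sum pmf over tables with pmf ≤ p_obs
p-value (two-sided) = 0.69439
At α=0.05: p ≥ α → fail to reject H₀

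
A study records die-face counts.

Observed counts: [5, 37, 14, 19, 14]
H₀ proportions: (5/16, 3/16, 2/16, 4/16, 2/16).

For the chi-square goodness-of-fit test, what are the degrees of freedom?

df = k − 1 = 5 − 1 = 4

degrees of freedom = 4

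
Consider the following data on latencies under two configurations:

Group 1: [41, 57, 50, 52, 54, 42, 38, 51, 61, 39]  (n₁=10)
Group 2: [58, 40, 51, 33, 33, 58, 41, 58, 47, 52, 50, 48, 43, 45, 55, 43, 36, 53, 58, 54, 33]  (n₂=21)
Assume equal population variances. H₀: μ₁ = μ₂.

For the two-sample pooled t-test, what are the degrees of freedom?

df = n₁ + n₂ − 2 = 10 + 21 − 2 = 29

degrees of freedom = 29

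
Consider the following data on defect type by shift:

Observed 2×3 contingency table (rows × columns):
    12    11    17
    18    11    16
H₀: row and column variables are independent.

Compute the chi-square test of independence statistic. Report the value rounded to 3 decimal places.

Row totals [40, 45], col totals [30, 22, 33], n=85
χ² = (12−14.12)²/14.12 + (11−10.35)²/10.35 + (17−15.53)²/15.53 + (18−15.88)²/15.88 + (11−11.65)²/11.65 + (16−17.47)²/17.47 = 0.9394
df = 2

test statistic = 0.939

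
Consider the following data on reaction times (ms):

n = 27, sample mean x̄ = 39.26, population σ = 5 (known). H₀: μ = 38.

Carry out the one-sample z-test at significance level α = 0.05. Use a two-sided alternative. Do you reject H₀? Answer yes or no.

SE = σ/√n = 5/√27 = 0.9623
z = (x̄−μ₀)/SE = (39.26−38)/0.9623 = 1.3094
p-value (two-sided) = 0.19039
At α=0.05: p ≥ α → fail to reject H₀

reject H₀: no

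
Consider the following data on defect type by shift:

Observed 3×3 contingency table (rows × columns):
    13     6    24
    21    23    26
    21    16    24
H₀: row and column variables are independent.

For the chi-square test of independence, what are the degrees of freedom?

degrees of freedom = 4

df = (r−1)(c−1) = (3−1)·(3−1) = 4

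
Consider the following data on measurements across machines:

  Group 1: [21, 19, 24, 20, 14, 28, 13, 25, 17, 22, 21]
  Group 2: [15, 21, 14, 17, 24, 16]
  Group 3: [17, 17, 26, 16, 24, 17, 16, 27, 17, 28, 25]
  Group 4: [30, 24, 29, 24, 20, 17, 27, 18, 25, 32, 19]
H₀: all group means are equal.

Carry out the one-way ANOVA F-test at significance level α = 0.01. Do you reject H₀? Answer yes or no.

Group means [20.36, 17.83, 20.91, 24.09], grand mean 21.179
SSB = Σnᵢ(x̄ᵢ−x̄)² = 168.547; SSW = ΣΣ(x−x̄ᵢ)² = 789.197
MSB = 168.547/3 = 56.1822; MSW = 789.197/35 = 22.5485
F = MSB/MSW = 2.4916
df = (3, 35)
p-value (upper-tail) = 0.07620
At α=0.01: p ≥ α → fail to reject H₀

reject H₀: no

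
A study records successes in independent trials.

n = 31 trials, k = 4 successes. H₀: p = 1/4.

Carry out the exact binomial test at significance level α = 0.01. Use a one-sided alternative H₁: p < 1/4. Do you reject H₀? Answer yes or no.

Exact binomial: n=31, k=4, p₀=1/4=0.2500
P(X≤4) from Σ C(n,i)·p₀^i·(1−p₀)^(n−i)
p-value (one-sided, H₁ less) = 0.08276
At α=0.01: p ≥ α → fail to reject H₀

reject H₀: no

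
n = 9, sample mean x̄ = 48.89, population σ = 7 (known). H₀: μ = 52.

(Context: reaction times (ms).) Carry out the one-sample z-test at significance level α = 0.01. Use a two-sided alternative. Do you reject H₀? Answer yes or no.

reject H₀: no

SE = σ/√n = 7/√9 = 2.3333
z = (x̄−μ₀)/SE = (48.89−52)/2.3333 = -1.3329
p-value (two-sided) = 0.18258
At α=0.01: p ≥ α → fail to reject H₀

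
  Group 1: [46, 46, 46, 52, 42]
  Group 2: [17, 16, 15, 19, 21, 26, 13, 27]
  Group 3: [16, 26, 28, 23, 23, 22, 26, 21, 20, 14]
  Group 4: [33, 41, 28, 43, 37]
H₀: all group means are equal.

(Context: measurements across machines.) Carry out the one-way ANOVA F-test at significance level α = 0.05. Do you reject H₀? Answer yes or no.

Group means [46.40, 19.25, 21.90, 36.40], grand mean 28.107
SSB = Σnᵢ(x̄ᵢ−x̄)² = 3029.879; SSW = ΣΣ(x−x̄ᵢ)² = 554.800
MSB = 3029.879/3 = 1009.9595; MSW = 554.800/24 = 23.1167
F = MSB/MSW = 43.6897
df = (3, 24)
p-value (upper-tail) = 0.00000
At α=0.05: p < α → reject H₀

reject H₀: yes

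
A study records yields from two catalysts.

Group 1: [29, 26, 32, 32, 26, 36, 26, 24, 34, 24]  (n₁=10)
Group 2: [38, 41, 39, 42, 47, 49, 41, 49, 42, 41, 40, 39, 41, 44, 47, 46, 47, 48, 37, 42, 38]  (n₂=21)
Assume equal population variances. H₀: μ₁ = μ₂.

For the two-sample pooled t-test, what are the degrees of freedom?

degrees of freedom = 29

df = n₁ + n₂ − 2 = 10 + 21 − 2 = 29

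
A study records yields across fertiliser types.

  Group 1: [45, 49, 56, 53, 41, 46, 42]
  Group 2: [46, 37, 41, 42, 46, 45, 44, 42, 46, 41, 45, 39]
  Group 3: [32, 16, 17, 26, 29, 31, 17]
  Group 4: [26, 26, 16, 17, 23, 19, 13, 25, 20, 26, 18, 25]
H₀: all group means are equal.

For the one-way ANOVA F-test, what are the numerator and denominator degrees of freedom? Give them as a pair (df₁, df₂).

k = 4 groups, N = 38 total
df = (k−1, N−k) = (4−1, 38−4) = (3, 34)

degrees of freedom = [3, 34]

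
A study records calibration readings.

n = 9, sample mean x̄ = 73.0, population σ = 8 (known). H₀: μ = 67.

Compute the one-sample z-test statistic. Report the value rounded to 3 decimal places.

SE = σ/√n = 8/√9 = 2.6667
z = (x̄−μ₀)/SE = (73.0−67)/2.6667 = 2.2500

test statistic = 2.250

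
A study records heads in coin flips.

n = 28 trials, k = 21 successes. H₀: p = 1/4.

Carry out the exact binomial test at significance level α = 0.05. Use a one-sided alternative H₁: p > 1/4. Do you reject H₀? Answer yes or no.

reject H₀: yes

Exact binomial: n=28, k=21, p₀=1/4=0.2500
P(X≥21) from Σ C(n,i)·p₀^i·(1−p₀)^(n−i)
p-value (one-sided, H₁ greater) = 0.00000
At α=0.05: p < α → reject H₀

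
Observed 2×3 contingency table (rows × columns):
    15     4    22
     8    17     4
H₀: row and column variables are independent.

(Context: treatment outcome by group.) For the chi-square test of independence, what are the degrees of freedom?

degrees of freedom = 2

df = (r−1)(c−1) = (2−1)·(3−1) = 2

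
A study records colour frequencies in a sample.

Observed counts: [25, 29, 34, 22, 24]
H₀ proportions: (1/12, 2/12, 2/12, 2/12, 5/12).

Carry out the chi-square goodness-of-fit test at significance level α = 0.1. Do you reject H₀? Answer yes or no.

n = 134; E_i = n·p_i = [11.17, 22.33, 22.33, 22.33, 55.83]
χ² = (25−11.17)²/11.17 + (29−22.33)²/22.33 + (34−22.33)²/22.33 + (22−22.33)²/22.33 + (24−55.83)²/55.83 = 43.3761
df = 4
p-value (upper-tail) = 0.00000
At α=0.1: p < α → reject H₀

reject H₀: yes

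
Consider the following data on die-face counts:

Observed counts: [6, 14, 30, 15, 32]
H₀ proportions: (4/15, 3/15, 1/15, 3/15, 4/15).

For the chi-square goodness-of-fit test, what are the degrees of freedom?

df = k − 1 = 5 − 1 = 4

degrees of freedom = 4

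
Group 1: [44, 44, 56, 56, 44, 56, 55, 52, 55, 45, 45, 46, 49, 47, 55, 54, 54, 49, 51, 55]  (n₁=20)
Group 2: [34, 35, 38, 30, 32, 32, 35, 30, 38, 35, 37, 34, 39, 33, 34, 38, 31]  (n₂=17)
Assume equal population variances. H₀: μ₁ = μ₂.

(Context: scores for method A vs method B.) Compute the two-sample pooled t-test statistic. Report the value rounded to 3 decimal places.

x̄₁=50.600, s₁=4.717, n₁=20
x̄₂=34.412, s₂=2.874, n₂=17
s_p² = [19·4.717² + 16·2.874²]/35 = 15.8548
SE = √(s_p²·(1/20+1/17)) = 1.3135
t = (50.600−34.412)/1.3135 = 12.3242
df = 35

test statistic = 12.324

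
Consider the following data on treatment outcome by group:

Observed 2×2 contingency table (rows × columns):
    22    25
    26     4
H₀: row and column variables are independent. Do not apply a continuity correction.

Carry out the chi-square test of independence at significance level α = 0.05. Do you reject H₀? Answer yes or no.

Row totals [47, 30], col totals [48, 29], n=77
χ² = (22−29.30)²/29.30 + (25−17.70)²/17.70 + (26−18.70)²/18.70 + (4−11.30)²/11.30 = 12.3910
df = 1
p-value (upper-tail) = 0.00043
At α=0.05: p < α → reject H₀

reject H₀: yes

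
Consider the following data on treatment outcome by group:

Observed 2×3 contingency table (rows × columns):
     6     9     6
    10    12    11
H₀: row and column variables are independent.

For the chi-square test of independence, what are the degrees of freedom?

degrees of freedom = 2

df = (r−1)(c−1) = (2−1)·(3−1) = 2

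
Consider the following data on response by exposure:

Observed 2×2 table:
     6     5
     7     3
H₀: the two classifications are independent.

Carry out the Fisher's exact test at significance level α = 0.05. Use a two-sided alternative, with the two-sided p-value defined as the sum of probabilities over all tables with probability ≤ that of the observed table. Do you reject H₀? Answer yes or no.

Margins: r₁=11, r₂=10, c₁=13, c₂=8, n=21
p_obs = C(11,6)·C(10,7)/C(21,13); sum pmf over tables with pmf ≤ p_obs
p-value (two-sided) = 0.65944
At α=0.05: p ≥ α → fail to reject H₀

reject H₀: no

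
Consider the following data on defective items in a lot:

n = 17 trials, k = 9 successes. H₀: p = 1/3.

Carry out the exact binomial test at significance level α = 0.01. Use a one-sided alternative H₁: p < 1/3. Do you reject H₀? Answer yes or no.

reject H₀: no

Exact binomial: n=17, k=9, p₀=1/3=0.3333
P(X≤9) from Σ C(n,i)·p₀^i·(1−p₀)^(n−i)
p-value (one-sided, H₁ less) = 0.97272
At α=0.01: p ≥ α → fail to reject H₀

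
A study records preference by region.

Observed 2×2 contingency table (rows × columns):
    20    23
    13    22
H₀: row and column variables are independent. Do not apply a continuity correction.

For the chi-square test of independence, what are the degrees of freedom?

df = (r−1)(c−1) = (2−1)·(2−1) = 1

degrees of freedom = 1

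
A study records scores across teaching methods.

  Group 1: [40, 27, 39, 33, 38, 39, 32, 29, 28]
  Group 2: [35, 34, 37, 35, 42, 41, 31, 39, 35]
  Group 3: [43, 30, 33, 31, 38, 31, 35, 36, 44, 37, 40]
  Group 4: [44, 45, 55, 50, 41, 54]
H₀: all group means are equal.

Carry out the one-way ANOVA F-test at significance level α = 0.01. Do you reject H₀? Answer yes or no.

reject H₀: yes

Group means [33.89, 36.56, 36.18, 48.17], grand mean 37.743
SSB = Σnᵢ(x̄ᵢ−x̄)² = 825.105; SSW = ΣΣ(x−x̄ᵢ)² = 709.581
MSB = 825.105/3 = 275.0350; MSW = 709.581/31 = 22.8897
F = MSB/MSW = 12.0157
df = (3, 31)
p-value (upper-tail) = 0.00002
At α=0.01: p < α → reject H₀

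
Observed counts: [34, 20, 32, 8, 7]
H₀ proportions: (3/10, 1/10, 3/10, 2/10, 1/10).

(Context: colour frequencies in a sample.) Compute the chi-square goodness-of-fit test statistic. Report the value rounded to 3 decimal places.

n = 101; E_i = n·p_i = [30.30, 10.10, 30.30, 20.20, 10.10]
χ² = (34−30.30)²/30.30 + (20−10.10)²/10.10 + (32−30.30)²/30.30 + (8−20.20)²/20.20 + (7−10.10)²/10.10 = 18.5710
df = 4

test statistic = 18.571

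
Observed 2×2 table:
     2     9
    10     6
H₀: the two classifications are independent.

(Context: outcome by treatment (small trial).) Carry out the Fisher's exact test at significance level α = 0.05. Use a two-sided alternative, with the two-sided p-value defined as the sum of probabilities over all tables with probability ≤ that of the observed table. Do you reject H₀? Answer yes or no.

reject H₀: yes

Margins: r₁=11, r₂=16, c₁=12, c₂=15, n=27
p_obs = C(11,2)·C(16,10)/C(27,12); sum pmf over tables with pmf ≤ p_obs
p-value (two-sided) = 0.04733
At α=0.05: p < α → reject H₀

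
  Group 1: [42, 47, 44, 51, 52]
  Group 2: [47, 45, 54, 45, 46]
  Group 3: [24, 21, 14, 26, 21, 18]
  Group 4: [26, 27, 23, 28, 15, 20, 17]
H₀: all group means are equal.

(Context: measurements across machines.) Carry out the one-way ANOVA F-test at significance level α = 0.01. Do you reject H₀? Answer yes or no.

reject H₀: yes

Group means [47.20, 47.40, 20.67, 22.29], grand mean 32.739
SSB = Σnᵢ(x̄ᵢ−x̄)² = 3759.673; SSW = ΣΣ(x−x̄ᵢ)² = 378.762
MSB = 3759.673/3 = 1253.2243; MSW = 378.762/19 = 19.9348
F = MSB/MSW = 62.8660
df = (3, 19)
p-value (upper-tail) = 0.00000
At α=0.01: p < α → reject H₀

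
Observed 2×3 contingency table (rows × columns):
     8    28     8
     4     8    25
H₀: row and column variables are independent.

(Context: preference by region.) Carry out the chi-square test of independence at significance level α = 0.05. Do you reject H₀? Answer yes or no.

reject H₀: yes

Row totals [44, 37], col totals [12, 36, 33], n=81
χ² = (8−6.52)²/6.52 + (28−19.56)²/19.56 + (8−17.93)²/17.93 + (4−5.48)²/5.48 + (8−16.44)²/16.44 + (25−15.07)²/15.07 = 20.7521
df = 2
p-value (upper-tail) = 0.00003
At α=0.05: p < α → reject H₀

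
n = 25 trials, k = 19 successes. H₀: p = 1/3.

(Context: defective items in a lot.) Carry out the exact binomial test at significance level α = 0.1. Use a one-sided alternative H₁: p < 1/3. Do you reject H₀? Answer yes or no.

Exact binomial: n=25, k=19, p₀=1/3=0.3333
P(X≤19) from Σ C(n,i)·p₀^i·(1−p₀)^(n−i)
p-value (one-sided, H₁ less) = 1.00000
At α=0.1: p ≥ α → fail to reject H₀

reject H₀: no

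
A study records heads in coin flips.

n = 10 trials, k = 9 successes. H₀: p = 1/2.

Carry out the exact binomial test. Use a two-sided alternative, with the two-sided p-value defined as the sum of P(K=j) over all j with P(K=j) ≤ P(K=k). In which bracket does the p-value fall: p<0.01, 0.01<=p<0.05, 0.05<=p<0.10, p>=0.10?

Exact binomial: n=10, k=9, p₀=1/2=0.5000
P(X=j) = C(n,j)·p₀^j·(1−p₀)^(n−j); p = Σ P(X=j) over j with P(X=j) ≤ P(X=9)
p-value (two-sided) = 0.02148
→ bracket: 0.01<=p<0.05

p-value bracket: 0.01<=p<0.05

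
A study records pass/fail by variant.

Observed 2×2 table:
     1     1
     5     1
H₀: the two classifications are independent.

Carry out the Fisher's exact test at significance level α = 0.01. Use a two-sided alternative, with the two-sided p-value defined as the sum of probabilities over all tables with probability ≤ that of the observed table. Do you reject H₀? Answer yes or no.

Margins: r₁=2, r₂=6, c₁=6, c₂=2, n=8
p_obs = C(2,1)·C(6,5)/C(8,6); sum pmf over tables with pmf ≤ p_obs
p-value (two-sided) = 0.46429
At α=0.01: p ≥ α → fail to reject H₀

reject H₀: no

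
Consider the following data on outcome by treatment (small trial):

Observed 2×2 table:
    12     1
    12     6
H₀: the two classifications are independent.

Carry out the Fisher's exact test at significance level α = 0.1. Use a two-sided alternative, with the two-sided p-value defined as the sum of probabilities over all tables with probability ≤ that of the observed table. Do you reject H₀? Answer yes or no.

Margins: r₁=13, r₂=18, c₁=24, c₂=7, n=31
p_obs = C(13,12)·C(18,12)/C(31,24); sum pmf over tables with pmf ≤ p_obs
p-value (two-sided) = 0.19116
At α=0.1: p ≥ α → fail to reject H₀

reject H₀: no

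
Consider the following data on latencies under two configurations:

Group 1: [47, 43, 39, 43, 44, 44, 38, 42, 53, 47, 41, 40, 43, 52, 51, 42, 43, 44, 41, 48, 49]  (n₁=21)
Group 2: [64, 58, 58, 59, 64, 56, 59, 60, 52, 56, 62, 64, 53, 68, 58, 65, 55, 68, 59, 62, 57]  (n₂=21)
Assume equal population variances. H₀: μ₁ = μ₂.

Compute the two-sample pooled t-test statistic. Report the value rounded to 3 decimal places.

x̄₁=44.476, s₁=4.214, n₁=21
x̄₂=59.857, s₂=4.486, n₂=21
s_p² = [20·4.214² + 20·4.486²]/40 = 18.9452
SE = √(s_p²·(1/21+1/21)) = 1.3432
t = (44.476−59.857)/1.3432 = -11.4506
df = 40

test statistic = -11.451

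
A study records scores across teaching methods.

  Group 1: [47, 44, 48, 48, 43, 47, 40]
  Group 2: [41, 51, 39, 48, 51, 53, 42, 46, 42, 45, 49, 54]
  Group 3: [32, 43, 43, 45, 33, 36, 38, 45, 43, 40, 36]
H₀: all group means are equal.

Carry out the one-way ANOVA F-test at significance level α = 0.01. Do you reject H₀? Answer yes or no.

reject H₀: yes

Group means [45.29, 46.75, 39.45], grand mean 43.733
SSB = Σnᵢ(x̄ᵢ−x̄)² = 327.461; SSW = ΣΣ(x−x̄ᵢ)² = 554.406
MSB = 327.461/2 = 163.7304; MSW = 554.406/27 = 20.5335
F = MSB/MSW = 7.9738
df = (2, 27)
p-value (upper-tail) = 0.00190
At α=0.01: p < α → reject H₀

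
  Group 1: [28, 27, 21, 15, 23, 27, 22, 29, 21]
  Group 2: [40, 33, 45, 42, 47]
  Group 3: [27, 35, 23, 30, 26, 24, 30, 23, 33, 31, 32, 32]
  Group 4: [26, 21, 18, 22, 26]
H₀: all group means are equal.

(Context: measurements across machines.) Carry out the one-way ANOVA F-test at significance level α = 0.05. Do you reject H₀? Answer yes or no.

reject H₀: yes

Group means [23.67, 41.40, 28.83, 22.60], grand mean 28.355
SSB = Σnᵢ(x̄ᵢ−x̄)² = 1217.030; SSW = ΣΣ(x−x̄ᵢ)² = 512.067
MSB = 1217.030/3 = 405.6767; MSW = 512.067/27 = 18.9654
F = MSB/MSW = 21.3903
df = (3, 27)
p-value (upper-tail) = 0.00000
At α=0.05: p < α → reject H₀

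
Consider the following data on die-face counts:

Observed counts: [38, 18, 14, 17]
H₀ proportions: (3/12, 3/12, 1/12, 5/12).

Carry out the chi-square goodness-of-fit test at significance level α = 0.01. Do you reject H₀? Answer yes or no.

reject H₀: yes

n = 87; E_i = n·p_i = [21.75, 21.75, 7.25, 36.25]
χ² = (38−21.75)²/21.75 + (18−21.75)²/21.75 + (14−7.25)²/7.25 + (17−36.25)²/36.25 = 29.2943
df = 3
p-value (upper-tail) = 0.00000
At α=0.01: p < α → reject H₀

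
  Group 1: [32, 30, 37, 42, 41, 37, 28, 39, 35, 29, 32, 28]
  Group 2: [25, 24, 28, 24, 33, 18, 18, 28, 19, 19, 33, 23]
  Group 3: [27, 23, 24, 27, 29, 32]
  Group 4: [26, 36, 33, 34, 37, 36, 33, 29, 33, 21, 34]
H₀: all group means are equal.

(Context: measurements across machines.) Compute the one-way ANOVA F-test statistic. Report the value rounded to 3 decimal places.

Group means [34.17, 24.33, 27.00, 32.00], grand mean 29.659
SSB = Σnᵢ(x̄ᵢ−x̄)² = 686.886; SSW = ΣΣ(x−x̄ᵢ)² = 882.333
MSB = 686.886/3 = 228.9621; MSW = 882.333/37 = 23.8468
F = MSB/MSW = 9.6014
df = (3, 37)

test statistic = 9.601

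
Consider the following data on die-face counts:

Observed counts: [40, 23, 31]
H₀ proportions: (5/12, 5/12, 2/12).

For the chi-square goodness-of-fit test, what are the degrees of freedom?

degrees of freedom = 2

df = k − 1 = 3 − 1 = 2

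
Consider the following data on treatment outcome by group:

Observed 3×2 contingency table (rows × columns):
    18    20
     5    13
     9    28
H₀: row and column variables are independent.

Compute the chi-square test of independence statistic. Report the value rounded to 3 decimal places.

test statistic = 4.846

Row totals [38, 18, 37], col totals [32, 61], n=93
χ² = (18−13.08)²/13.08 + (20−24.92)²/24.92 + (5−6.19)²/6.19 + (13−11.81)²/11.81 + (9−12.73)²/12.73 + (28−24.27)²/24.27 = 4.8457
df = 2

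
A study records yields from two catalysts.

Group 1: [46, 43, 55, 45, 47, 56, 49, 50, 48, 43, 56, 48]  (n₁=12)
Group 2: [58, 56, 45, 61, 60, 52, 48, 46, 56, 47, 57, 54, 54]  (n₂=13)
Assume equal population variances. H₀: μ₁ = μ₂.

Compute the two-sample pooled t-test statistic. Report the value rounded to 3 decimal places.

test statistic = -2.255

x̄₁=48.833, s₁=4.648, n₁=12
x̄₂=53.385, s₂=5.378, n₂=13
s_p² = [11·4.648² + 12·5.378²]/23 = 25.4236
SE = √(s_p²·(1/12+1/13)) = 2.0185
t = (48.833−53.385)/2.0185 = -2.2548
df = 23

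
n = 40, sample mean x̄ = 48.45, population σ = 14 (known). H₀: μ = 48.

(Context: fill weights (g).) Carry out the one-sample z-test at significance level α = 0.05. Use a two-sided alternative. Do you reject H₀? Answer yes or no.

reject H₀: no

SE = σ/√n = 14/√40 = 2.2136
z = (x̄−μ₀)/SE = (48.45−48)/2.2136 = 0.2033
p-value (two-sided) = 0.83891
At α=0.05: p ≥ α → fail to reject H₀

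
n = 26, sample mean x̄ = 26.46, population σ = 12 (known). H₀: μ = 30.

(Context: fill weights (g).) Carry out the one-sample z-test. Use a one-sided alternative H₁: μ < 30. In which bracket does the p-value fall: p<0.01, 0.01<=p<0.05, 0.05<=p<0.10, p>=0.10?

p-value bracket: 0.05<=p<0.10

SE = σ/√n = 12/√26 = 2.3534
z = (x̄−μ₀)/SE = (26.46−30)/2.3534 = -1.5042
p-value (one-sided, H₁ less) = 0.06626
→ bracket: 0.05<=p<0.10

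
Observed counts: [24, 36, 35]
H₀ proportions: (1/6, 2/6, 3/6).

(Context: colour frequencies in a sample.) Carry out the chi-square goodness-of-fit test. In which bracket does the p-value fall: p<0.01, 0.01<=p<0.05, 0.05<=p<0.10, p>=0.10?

p-value bracket: 0.01<=p<0.05

n = 95; E_i = n·p_i = [15.83, 31.67, 47.50]
χ² = (24−15.83)²/15.83 + (36−31.67)²/31.67 + (35−47.50)²/47.50 = 8.0947
df = 2
p-value (upper-tail) = 0.01747
→ bracket: 0.01<=p<0.05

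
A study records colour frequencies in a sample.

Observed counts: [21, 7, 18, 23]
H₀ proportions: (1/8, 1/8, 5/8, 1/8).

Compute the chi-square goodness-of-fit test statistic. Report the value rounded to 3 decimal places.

test statistic = 56.658

n = 69; E_i = n·p_i = [8.62, 8.62, 43.12, 8.62]
χ² = (21−8.62)²/8.62 + (7−8.62)²/8.62 + (18−43.12)²/43.12 + (23−8.62)²/8.62 = 56.6580
df = 3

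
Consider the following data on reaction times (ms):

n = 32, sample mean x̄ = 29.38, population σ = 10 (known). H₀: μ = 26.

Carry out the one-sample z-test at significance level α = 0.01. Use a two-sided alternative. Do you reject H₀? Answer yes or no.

SE = σ/√n = 10/√32 = 1.7678
z = (x̄−μ₀)/SE = (29.38−26)/1.7678 = 1.9120
p-value (two-sided) = 0.05587
At α=0.01: p ≥ α → fail to reject H₀

reject H₀: no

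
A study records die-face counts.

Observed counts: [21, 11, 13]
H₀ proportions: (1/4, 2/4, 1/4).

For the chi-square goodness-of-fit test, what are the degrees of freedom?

df = k − 1 = 3 − 1 = 2

degrees of freedom = 2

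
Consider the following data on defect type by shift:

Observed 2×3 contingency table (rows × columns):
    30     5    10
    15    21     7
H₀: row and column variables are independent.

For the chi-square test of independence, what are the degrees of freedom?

degrees of freedom = 2

df = (r−1)(c−1) = (2−1)·(3−1) = 2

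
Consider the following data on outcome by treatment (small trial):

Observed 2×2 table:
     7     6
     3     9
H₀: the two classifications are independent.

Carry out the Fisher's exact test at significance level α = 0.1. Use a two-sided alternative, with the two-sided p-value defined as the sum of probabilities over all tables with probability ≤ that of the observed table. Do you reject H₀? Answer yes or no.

reject H₀: no

Margins: r₁=13, r₂=12, c₁=10, c₂=15, n=25
p_obs = C(13,7)·C(12,3)/C(25,10); sum pmf over tables with pmf ≤ p_obs
p-value (two-sided) = 0.22619
At α=0.1: p ≥ α → fail to reject H₀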